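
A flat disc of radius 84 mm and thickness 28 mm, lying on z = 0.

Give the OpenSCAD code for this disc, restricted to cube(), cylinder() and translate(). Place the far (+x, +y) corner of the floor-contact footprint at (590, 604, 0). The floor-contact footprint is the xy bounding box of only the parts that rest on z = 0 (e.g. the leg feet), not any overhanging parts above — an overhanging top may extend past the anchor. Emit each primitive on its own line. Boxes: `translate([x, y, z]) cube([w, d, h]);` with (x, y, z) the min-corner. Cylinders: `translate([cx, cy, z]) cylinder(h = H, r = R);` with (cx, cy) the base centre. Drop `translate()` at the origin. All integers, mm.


translate([506, 520, 0]) cylinder(h = 28, r = 84);


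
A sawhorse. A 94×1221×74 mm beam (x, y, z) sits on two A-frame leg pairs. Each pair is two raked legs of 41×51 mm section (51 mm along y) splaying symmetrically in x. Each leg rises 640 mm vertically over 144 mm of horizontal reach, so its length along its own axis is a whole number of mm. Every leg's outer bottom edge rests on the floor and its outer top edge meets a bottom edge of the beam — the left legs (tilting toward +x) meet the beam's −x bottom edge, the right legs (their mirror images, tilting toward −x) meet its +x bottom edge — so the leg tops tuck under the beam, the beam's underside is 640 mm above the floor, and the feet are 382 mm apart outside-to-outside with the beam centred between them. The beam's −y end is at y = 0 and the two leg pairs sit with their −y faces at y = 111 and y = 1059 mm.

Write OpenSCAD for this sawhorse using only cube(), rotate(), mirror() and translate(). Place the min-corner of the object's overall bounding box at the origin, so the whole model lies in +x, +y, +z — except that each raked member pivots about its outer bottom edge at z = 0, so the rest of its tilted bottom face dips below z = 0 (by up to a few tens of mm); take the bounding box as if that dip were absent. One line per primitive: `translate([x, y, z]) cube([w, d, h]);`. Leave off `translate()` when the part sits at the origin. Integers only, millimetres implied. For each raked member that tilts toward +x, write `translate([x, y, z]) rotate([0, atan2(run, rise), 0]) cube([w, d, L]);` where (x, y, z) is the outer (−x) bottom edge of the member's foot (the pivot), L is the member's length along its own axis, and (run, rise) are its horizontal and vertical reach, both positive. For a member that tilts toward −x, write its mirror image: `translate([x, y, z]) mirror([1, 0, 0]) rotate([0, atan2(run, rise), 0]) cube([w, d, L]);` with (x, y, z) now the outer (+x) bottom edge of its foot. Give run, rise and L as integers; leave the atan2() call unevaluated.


translate([144, 0, 640]) cube([94, 1221, 74]);
translate([0, 111, 0]) rotate([0, atan2(144, 640), 0]) cube([41, 51, 656]);
translate([382, 111, 0]) mirror([1, 0, 0]) rotate([0, atan2(144, 640), 0]) cube([41, 51, 656]);
translate([0, 1059, 0]) rotate([0, atan2(144, 640), 0]) cube([41, 51, 656]);
translate([382, 1059, 0]) mirror([1, 0, 0]) rotate([0, atan2(144, 640), 0]) cube([41, 51, 656]);


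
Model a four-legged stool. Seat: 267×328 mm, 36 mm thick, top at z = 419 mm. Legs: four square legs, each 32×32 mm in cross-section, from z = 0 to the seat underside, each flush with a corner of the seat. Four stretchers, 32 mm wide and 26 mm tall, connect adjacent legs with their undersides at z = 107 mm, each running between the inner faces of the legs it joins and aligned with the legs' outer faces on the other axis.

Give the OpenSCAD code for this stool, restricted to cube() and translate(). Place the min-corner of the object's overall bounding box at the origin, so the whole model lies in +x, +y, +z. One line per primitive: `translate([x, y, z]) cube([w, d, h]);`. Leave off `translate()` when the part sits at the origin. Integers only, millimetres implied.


translate([0, 0, 383]) cube([267, 328, 36]);
cube([32, 32, 383]);
translate([235, 0, 0]) cube([32, 32, 383]);
translate([0, 296, 0]) cube([32, 32, 383]);
translate([235, 296, 0]) cube([32, 32, 383]);
translate([32, 0, 107]) cube([203, 32, 26]);
translate([32, 296, 107]) cube([203, 32, 26]);
translate([0, 32, 107]) cube([32, 264, 26]);
translate([235, 32, 107]) cube([32, 264, 26]);


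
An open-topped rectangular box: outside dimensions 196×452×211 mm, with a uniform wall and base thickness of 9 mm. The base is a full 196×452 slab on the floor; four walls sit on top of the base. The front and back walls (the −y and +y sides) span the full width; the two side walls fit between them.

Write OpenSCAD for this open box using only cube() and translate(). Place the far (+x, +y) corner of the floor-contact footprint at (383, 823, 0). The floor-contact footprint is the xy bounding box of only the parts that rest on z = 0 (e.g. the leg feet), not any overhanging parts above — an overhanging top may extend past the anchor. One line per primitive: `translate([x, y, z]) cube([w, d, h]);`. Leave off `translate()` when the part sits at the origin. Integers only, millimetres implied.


translate([187, 371, 0]) cube([196, 452, 9]);
translate([187, 371, 9]) cube([196, 9, 202]);
translate([187, 814, 9]) cube([196, 9, 202]);
translate([187, 380, 9]) cube([9, 434, 202]);
translate([374, 380, 9]) cube([9, 434, 202]);


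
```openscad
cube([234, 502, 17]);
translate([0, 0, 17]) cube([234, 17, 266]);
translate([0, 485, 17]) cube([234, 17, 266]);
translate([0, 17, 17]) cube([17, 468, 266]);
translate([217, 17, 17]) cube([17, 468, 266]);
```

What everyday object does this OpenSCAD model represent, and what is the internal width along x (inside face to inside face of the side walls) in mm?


An open box. The internal width is 200 mm.

A 234×502 base slab with four walls standing on it — an open box. The base is 234 mm wide and the walls are 17 mm thick, so the internal width is 234 − 2 × 17 = 200 mm.


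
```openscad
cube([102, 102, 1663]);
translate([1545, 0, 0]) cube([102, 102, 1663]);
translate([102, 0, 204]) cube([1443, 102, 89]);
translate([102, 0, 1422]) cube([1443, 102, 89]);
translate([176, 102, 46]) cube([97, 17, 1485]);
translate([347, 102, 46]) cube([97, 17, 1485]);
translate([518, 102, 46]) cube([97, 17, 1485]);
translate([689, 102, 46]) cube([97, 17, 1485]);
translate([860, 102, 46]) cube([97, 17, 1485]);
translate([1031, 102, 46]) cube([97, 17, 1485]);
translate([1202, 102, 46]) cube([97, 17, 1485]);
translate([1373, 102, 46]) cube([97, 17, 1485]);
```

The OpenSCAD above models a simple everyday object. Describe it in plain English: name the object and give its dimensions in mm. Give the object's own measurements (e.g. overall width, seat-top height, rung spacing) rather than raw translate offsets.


A fence section. Two 102×102 mm posts, 1663 mm tall, stand on the floor with a clear span of 1443 mm between their inner faces. Two horizontal rails of 102×89 mm section span the gap between the posts with their undersides at z = 204 mm and z = 1422 mm, flush with the posts' −y face. 8 pickets, each 97 mm wide, 17 mm thick and 1485 mm tall, are fixed to the +y face of the rails with their bottoms at z = 46 mm, spaced across the span with a 74 mm gap after the −x post and between neighbouring pickets, with 75 mm left before the +x post.


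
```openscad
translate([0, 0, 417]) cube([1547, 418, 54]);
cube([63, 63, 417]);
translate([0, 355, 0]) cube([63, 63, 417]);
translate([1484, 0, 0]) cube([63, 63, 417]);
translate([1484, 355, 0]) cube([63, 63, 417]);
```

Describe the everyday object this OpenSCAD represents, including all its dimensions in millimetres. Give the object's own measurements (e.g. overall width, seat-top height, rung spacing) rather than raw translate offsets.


A long wooden bench with a 1547 mm (x) × 418 mm (y) seat, 54 mm thick, its top surface 471 mm above the floor. Four 63 mm square legs at the seat corners, flush with the edges, run from z = 0 to the seat underside.


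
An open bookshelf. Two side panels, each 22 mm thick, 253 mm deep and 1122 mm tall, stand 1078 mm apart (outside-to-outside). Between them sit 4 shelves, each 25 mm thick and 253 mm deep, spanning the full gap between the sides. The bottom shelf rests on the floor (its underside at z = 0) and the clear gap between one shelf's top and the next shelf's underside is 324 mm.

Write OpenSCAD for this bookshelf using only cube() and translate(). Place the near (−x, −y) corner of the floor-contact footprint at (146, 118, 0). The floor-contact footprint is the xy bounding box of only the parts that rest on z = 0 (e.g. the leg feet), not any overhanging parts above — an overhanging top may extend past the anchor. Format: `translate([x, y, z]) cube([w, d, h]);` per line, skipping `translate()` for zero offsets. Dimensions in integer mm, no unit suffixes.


translate([146, 118, 0]) cube([22, 253, 1122]);
translate([1202, 118, 0]) cube([22, 253, 1122]);
translate([168, 118, 0]) cube([1034, 253, 25]);
translate([168, 118, 349]) cube([1034, 253, 25]);
translate([168, 118, 698]) cube([1034, 253, 25]);
translate([168, 118, 1047]) cube([1034, 253, 25]);


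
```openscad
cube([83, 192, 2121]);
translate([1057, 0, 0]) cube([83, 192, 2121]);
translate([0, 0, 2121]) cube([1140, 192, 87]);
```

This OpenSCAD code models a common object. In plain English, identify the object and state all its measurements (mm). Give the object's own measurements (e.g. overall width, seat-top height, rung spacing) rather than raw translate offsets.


A door frame. The clear opening is 974 mm wide and 2121 mm high. Two 83 mm wide jambs, 192 mm deep, stand either side of the opening from the floor to the top of the opening. A 87 mm thick head sits across the top of both jambs, spanning the full outside width of the frame.


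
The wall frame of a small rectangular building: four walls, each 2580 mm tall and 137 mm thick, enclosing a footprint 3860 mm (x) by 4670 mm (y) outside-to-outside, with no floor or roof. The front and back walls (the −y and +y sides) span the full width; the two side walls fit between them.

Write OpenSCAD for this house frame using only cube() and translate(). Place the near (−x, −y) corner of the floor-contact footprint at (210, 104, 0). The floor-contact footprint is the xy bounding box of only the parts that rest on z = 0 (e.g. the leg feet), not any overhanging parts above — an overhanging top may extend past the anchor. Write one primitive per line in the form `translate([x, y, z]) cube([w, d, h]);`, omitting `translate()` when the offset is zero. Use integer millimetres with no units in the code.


translate([210, 104, 0]) cube([3860, 137, 2580]);
translate([210, 4637, 0]) cube([3860, 137, 2580]);
translate([210, 241, 0]) cube([137, 4396, 2580]);
translate([3933, 241, 0]) cube([137, 4396, 2580]);


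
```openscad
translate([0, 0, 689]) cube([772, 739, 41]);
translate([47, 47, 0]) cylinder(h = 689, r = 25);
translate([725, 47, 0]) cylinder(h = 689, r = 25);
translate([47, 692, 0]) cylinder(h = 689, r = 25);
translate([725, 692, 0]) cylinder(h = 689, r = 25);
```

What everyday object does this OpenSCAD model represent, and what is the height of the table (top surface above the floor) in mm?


A table. The table height is 730 mm.

A 772×739×41 slab sits at z = 689 on four Ø50 mm round legs — a table. The top surface is at 689 + 41 = 730 mm.


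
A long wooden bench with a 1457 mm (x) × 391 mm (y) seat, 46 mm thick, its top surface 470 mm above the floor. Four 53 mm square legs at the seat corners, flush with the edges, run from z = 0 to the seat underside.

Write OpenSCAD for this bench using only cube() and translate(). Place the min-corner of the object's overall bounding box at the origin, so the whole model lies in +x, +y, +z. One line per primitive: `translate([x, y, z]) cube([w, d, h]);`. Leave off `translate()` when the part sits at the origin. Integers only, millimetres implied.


translate([0, 0, 424]) cube([1457, 391, 46]);
cube([53, 53, 424]);
translate([0, 338, 0]) cube([53, 53, 424]);
translate([1404, 0, 0]) cube([53, 53, 424]);
translate([1404, 338, 0]) cube([53, 53, 424]);


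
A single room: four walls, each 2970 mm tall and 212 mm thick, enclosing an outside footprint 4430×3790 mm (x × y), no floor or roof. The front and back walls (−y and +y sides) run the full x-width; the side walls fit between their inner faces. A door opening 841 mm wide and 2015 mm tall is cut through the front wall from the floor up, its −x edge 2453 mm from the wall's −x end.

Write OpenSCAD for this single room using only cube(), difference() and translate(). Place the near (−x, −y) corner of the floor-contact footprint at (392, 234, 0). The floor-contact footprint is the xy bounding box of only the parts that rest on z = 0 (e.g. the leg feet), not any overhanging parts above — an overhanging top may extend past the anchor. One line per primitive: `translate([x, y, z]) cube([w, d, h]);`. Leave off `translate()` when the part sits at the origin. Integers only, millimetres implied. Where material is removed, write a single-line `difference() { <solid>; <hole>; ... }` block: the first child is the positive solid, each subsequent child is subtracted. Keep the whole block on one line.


difference() { translate([392, 234, 0]) cube([4430, 212, 2970]); translate([2845, 234, 0]) cube([841, 212, 2015]); }
translate([392, 3812, 0]) cube([4430, 212, 2970]);
translate([392, 446, 0]) cube([212, 3366, 2970]);
translate([4610, 446, 0]) cube([212, 3366, 2970]);


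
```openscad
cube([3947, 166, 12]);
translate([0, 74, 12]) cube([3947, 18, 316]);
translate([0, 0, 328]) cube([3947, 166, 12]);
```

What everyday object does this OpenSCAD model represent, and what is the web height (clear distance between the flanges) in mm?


An I-beam. The web height is 316 mm.

Two wide flanges with a thin centred web — an I-beam. Overall 340 mm minus two 12 mm flanges gives a web of 340 − 2·12 = 316 mm.


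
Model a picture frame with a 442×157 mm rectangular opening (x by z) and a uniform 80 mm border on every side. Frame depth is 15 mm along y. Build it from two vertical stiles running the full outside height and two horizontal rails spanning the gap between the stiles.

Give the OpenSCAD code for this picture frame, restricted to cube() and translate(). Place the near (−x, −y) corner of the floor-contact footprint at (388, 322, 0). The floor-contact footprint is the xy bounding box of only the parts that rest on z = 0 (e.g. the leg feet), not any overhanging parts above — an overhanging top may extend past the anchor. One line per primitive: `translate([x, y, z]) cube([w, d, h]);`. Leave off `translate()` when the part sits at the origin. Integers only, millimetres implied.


translate([388, 322, 0]) cube([80, 15, 317]);
translate([910, 322, 0]) cube([80, 15, 317]);
translate([468, 322, 0]) cube([442, 15, 80]);
translate([468, 322, 237]) cube([442, 15, 80]);


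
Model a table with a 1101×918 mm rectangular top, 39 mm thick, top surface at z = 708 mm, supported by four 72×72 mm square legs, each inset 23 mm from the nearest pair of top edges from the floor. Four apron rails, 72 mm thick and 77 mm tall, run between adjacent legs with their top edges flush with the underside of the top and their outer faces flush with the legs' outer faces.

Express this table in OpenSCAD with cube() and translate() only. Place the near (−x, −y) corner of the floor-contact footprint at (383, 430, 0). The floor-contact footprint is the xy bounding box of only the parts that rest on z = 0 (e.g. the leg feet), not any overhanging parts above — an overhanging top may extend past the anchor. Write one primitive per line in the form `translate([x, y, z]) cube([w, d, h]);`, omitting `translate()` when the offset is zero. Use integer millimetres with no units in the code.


// leg_h = 708 - 39 = 669
// apron z = 669 - 77 = 592
translate([360, 407, 669]) cube([1101, 918, 39]);
translate([383, 430, 0]) cube([72, 72, 669]);
translate([1366, 430, 0]) cube([72, 72, 669]);
translate([383, 1230, 0]) cube([72, 72, 669]);
translate([1366, 1230, 0]) cube([72, 72, 669]);
translate([455, 430, 592]) cube([911, 72, 77]);
translate([455, 1230, 592]) cube([911, 72, 77]);
translate([383, 502, 592]) cube([72, 728, 77]);
translate([1366, 502, 592]) cube([72, 728, 77]);


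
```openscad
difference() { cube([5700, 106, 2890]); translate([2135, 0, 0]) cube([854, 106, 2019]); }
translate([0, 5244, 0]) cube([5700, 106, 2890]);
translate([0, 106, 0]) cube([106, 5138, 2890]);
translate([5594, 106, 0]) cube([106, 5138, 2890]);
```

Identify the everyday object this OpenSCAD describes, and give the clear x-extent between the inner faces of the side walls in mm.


A single room. The interior width is 5488 mm.

Four walls enclosing a rectangle with a door in the front wall — a room. Outside width 5700 minus two 106 mm walls gives 5488 mm.


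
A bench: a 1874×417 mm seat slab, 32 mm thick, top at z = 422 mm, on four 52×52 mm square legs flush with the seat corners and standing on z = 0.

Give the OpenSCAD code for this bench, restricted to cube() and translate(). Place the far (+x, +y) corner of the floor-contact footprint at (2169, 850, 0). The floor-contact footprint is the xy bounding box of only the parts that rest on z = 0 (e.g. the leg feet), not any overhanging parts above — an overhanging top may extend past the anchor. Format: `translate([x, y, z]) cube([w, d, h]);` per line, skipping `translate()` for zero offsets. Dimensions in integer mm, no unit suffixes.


// leg_h = 422 − 32 = 390
translate([295, 433, 390]) cube([1874, 417, 32]);
translate([295, 433, 0]) cube([52, 52, 390]);
translate([295, 798, 0]) cube([52, 52, 390]);
translate([2117, 433, 0]) cube([52, 52, 390]);
translate([2117, 798, 0]) cube([52, 52, 390]);


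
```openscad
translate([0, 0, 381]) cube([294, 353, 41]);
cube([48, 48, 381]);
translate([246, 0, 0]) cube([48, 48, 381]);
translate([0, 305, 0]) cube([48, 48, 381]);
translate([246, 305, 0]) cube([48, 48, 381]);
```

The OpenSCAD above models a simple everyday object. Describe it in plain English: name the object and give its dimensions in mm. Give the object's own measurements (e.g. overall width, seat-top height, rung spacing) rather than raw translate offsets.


A four-legged stool. The seat is a 294×353×41 mm slab whose top surface is at z = 422 mm; four square legs, each 48×48 mm in cross-section, run from the floor (z = 0) to the underside of the seat, each flush with a corner of the seat.


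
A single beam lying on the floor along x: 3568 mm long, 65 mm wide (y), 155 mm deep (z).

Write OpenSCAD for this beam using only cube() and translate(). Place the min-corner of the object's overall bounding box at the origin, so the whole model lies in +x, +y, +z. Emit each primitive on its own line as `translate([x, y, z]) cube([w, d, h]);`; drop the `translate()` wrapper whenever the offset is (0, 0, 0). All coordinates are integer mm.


cube([3568, 65, 155]);


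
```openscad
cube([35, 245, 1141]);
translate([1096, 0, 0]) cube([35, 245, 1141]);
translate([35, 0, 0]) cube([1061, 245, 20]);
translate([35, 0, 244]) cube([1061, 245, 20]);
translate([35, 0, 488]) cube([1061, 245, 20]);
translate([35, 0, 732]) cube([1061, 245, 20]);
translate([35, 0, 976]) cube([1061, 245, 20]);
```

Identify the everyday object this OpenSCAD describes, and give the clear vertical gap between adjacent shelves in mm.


A bookshelf. The clear shelf gap is 224 mm.

Two tall side panels with 5 horizontal boards between them — a bookshelf. The first two shelf undersides are at z = 0 and z = 244; with shelf thickness 20, the clear gap is 244 − 0 − 20 = 224 mm.


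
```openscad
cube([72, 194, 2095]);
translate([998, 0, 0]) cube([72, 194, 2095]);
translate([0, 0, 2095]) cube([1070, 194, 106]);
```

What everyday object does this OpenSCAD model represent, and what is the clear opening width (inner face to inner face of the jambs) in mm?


A door frame. The clear opening width is 926 mm.

Two 2095 mm tall posts with a header on top — a door frame. The left jamb is 72 mm wide at x = 0; the right jamb starts at x = 998. The clear opening is 998 − 72 = 926 mm.


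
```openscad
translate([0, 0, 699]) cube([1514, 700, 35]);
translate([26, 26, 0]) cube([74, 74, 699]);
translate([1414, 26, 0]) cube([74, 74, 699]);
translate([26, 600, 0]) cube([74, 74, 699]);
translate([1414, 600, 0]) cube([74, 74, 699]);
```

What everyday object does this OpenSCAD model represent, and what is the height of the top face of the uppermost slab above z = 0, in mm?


A table. The table height is 734 mm.

A 1514×700×35 slab sits at z = 699 on four 74 mm square posts — a table. The top surface is at 699 + 35 = 734 mm.


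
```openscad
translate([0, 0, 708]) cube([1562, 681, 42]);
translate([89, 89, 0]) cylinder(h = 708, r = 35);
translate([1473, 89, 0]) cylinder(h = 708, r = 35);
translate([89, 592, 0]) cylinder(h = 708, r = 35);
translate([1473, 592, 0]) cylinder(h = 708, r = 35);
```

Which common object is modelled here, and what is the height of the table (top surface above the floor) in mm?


A table. The table height is 750 mm.

A 1562×681×42 slab sits at z = 708 on four Ø70 mm round legs — a table. The top surface is at 708 + 42 = 750 mm.


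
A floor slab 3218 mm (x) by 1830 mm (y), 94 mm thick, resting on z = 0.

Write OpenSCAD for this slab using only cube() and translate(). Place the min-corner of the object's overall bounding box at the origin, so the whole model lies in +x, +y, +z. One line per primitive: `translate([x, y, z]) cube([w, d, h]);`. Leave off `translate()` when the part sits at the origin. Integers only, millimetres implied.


cube([3218, 1830, 94]);


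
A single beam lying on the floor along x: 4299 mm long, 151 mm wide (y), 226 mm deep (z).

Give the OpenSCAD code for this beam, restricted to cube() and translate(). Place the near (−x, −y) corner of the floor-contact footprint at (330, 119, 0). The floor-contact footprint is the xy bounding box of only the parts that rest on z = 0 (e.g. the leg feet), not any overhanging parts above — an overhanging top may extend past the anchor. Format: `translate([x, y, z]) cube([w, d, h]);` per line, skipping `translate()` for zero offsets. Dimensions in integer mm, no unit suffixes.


translate([330, 119, 0]) cube([4299, 151, 226]);


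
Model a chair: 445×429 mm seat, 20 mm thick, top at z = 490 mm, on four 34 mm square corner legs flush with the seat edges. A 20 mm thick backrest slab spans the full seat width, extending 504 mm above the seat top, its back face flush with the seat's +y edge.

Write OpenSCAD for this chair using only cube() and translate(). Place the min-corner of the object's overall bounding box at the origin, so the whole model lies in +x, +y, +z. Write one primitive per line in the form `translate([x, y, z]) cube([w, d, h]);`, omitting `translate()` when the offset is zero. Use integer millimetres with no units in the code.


translate([0, 0, 470]) cube([445, 429, 20]);
cube([34, 34, 470]);
translate([411, 0, 0]) cube([34, 34, 470]);
translate([0, 395, 0]) cube([34, 34, 470]);
translate([411, 395, 0]) cube([34, 34, 470]);
translate([0, 409, 490]) cube([445, 20, 504]);


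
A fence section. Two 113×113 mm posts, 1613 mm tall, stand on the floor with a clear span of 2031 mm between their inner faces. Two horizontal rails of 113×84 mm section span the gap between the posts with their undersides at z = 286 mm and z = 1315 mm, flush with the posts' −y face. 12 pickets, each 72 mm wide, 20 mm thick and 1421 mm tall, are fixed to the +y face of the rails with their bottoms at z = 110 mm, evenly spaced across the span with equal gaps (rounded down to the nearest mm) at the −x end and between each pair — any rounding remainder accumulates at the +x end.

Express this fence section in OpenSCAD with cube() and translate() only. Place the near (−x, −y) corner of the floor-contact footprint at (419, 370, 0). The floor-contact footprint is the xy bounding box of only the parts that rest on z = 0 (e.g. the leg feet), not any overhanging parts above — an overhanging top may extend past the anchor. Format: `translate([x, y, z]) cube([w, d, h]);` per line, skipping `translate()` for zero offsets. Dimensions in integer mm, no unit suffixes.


translate([419, 370, 0]) cube([113, 113, 1613]);
translate([2563, 370, 0]) cube([113, 113, 1613]);
translate([532, 370, 286]) cube([2031, 113, 84]);
translate([532, 370, 1315]) cube([2031, 113, 84]);
translate([621, 483, 110]) cube([72, 20, 1421]);
translate([782, 483, 110]) cube([72, 20, 1421]);
translate([943, 483, 110]) cube([72, 20, 1421]);
translate([1104, 483, 110]) cube([72, 20, 1421]);
translate([1265, 483, 110]) cube([72, 20, 1421]);
translate([1426, 483, 110]) cube([72, 20, 1421]);
translate([1587, 483, 110]) cube([72, 20, 1421]);
translate([1748, 483, 110]) cube([72, 20, 1421]);
translate([1909, 483, 110]) cube([72, 20, 1421]);
translate([2070, 483, 110]) cube([72, 20, 1421]);
translate([2231, 483, 110]) cube([72, 20, 1421]);
translate([2392, 483, 110]) cube([72, 20, 1421]);


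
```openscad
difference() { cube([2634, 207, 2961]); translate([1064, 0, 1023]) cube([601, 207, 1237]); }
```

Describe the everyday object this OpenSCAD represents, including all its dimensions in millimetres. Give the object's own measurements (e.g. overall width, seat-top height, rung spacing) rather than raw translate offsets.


A wall 2634 mm long (x), 207 mm thick (y), 2961 mm tall, with a rectangular window opening cut through it. The opening is 601 mm wide and 1237 mm tall; its sill is at z = 1023 mm and its near (−x) edge is 1064 mm from the wall's −x end. The opening passes through the full wall thickness.


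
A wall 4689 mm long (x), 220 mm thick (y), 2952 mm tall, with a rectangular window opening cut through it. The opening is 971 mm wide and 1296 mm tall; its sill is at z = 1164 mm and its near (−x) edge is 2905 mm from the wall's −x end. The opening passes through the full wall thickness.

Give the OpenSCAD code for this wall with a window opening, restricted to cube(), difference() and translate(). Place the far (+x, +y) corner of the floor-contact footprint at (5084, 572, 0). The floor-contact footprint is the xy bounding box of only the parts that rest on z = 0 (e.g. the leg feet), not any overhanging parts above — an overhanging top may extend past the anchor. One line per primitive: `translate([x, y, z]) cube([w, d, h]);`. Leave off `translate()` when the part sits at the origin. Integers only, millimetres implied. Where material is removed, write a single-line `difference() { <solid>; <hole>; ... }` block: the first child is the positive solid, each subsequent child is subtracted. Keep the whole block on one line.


difference() { translate([395, 352, 0]) cube([4689, 220, 2952]); translate([3300, 352, 1164]) cube([971, 220, 1296]); }


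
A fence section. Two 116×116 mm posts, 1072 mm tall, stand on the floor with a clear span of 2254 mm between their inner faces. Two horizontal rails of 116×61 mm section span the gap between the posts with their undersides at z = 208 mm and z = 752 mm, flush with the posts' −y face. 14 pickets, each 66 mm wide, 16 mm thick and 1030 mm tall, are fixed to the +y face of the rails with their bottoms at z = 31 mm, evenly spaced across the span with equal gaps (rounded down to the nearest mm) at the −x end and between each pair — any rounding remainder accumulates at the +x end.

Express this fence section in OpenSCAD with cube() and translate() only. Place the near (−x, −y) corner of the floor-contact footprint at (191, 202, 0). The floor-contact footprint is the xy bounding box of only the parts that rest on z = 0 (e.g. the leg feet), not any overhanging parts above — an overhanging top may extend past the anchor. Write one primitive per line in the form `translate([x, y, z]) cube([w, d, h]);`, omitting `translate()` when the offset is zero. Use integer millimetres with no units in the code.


translate([191, 202, 0]) cube([116, 116, 1072]);
translate([2561, 202, 0]) cube([116, 116, 1072]);
translate([307, 202, 208]) cube([2254, 116, 61]);
translate([307, 202, 752]) cube([2254, 116, 61]);
translate([395, 318, 31]) cube([66, 16, 1030]);
translate([549, 318, 31]) cube([66, 16, 1030]);
translate([703, 318, 31]) cube([66, 16, 1030]);
translate([857, 318, 31]) cube([66, 16, 1030]);
translate([1011, 318, 31]) cube([66, 16, 1030]);
translate([1165, 318, 31]) cube([66, 16, 1030]);
translate([1319, 318, 31]) cube([66, 16, 1030]);
translate([1473, 318, 31]) cube([66, 16, 1030]);
translate([1627, 318, 31]) cube([66, 16, 1030]);
translate([1781, 318, 31]) cube([66, 16, 1030]);
translate([1935, 318, 31]) cube([66, 16, 1030]);
translate([2089, 318, 31]) cube([66, 16, 1030]);
translate([2243, 318, 31]) cube([66, 16, 1030]);
translate([2397, 318, 31]) cube([66, 16, 1030]);


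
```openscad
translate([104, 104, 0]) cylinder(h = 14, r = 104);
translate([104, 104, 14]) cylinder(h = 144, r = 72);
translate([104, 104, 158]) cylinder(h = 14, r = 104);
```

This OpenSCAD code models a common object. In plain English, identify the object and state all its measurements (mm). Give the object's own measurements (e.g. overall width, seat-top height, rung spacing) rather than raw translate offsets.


A spool: two coaxial disc flanges of radius 104 mm and thickness 14 mm, joined by a core cylinder of radius 72 mm and height 144 mm. The lower flange rests on z = 0 and the three cylinders share a vertical axis.


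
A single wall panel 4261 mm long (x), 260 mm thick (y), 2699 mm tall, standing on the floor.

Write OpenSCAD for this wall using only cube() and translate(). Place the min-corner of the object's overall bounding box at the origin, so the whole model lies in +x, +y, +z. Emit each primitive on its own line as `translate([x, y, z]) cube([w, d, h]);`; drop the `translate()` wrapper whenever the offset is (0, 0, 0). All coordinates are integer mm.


cube([4261, 260, 2699]);


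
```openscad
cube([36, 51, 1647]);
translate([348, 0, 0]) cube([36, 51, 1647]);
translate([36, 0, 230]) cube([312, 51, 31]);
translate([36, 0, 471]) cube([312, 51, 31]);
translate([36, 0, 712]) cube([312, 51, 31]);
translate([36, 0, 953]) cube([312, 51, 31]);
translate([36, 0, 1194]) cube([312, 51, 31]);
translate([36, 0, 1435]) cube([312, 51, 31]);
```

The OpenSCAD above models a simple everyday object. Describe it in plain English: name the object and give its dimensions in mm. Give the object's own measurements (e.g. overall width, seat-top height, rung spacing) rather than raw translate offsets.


A straight ladder. Two 36×51 mm vertical rails, 1647 mm tall, stand 384 mm apart (outside-to-outside) with their front faces coplanar on the −y side. 6 rungs, each 51 mm deep and 31 mm tall, span between the inner faces of the rails, front faces flush with the rails. The lowest rung's underside is at z = 230 mm and rungs are spaced 241 mm apart (underside to underside).


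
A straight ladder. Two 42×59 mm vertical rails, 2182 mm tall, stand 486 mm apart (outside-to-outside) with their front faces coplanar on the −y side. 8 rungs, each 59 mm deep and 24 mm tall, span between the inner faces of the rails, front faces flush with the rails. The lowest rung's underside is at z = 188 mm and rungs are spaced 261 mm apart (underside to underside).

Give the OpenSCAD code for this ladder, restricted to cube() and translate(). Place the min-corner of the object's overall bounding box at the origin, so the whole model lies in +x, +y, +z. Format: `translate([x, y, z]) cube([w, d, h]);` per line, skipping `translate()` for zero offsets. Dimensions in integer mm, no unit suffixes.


cube([42, 59, 2182]);
translate([444, 0, 0]) cube([42, 59, 2182]);
translate([42, 0, 188]) cube([402, 59, 24]);
translate([42, 0, 449]) cube([402, 59, 24]);
translate([42, 0, 710]) cube([402, 59, 24]);
translate([42, 0, 971]) cube([402, 59, 24]);
translate([42, 0, 1232]) cube([402, 59, 24]);
translate([42, 0, 1493]) cube([402, 59, 24]);
translate([42, 0, 1754]) cube([402, 59, 24]);
translate([42, 0, 2015]) cube([402, 59, 24]);


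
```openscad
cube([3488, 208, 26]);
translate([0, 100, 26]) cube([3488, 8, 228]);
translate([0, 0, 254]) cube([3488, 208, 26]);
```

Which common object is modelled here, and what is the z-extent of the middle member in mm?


An I-beam. The web height is 228 mm.

Two wide flanges with a thin centred web — an I-beam. Overall 280 mm minus two 26 mm flanges gives a web of 280 − 2·26 = 228 mm.


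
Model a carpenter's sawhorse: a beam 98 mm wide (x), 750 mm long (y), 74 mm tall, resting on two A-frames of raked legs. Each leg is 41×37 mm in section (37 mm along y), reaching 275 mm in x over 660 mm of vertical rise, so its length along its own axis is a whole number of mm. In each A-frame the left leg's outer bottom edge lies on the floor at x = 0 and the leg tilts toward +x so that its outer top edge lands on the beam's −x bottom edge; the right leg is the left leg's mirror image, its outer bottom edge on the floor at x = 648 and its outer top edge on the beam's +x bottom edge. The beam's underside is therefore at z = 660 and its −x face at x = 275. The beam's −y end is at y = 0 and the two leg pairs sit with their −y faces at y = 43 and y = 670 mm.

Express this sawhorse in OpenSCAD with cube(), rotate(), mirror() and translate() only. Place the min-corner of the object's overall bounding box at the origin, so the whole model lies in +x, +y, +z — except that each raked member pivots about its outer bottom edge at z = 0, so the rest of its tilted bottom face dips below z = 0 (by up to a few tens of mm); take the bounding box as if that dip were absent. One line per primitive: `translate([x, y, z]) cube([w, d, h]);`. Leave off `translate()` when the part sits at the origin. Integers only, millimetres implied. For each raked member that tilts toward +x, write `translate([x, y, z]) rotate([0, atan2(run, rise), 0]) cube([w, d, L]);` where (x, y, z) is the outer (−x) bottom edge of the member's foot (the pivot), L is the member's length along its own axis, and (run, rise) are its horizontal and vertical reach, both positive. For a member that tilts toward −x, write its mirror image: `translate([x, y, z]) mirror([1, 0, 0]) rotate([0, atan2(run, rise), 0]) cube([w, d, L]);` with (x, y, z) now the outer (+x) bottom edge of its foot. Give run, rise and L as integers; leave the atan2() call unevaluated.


translate([275, 0, 660]) cube([98, 750, 74]);
translate([0, 43, 0]) rotate([0, atan2(275, 660), 0]) cube([41, 37, 715]);
translate([648, 43, 0]) mirror([1, 0, 0]) rotate([0, atan2(275, 660), 0]) cube([41, 37, 715]);
translate([0, 670, 0]) rotate([0, atan2(275, 660), 0]) cube([41, 37, 715]);
translate([648, 670, 0]) mirror([1, 0, 0]) rotate([0, atan2(275, 660), 0]) cube([41, 37, 715]);


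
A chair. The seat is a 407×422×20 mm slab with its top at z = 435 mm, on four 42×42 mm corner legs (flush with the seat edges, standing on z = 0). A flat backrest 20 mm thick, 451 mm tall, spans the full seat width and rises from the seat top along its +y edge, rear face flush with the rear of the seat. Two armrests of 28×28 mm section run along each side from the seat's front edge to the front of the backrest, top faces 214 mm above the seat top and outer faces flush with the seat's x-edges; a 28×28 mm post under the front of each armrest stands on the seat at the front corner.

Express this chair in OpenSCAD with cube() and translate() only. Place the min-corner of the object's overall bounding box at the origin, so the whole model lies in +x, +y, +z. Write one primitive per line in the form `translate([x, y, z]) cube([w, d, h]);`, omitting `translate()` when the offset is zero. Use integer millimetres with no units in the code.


// leg_h = 435 - 20 = 415
// arm post h = 214 - 28 = 186
translate([0, 0, 415]) cube([407, 422, 20]);
cube([42, 42, 415]);
translate([365, 0, 0]) cube([42, 42, 415]);
translate([0, 380, 0]) cube([42, 42, 415]);
translate([365, 380, 0]) cube([42, 42, 415]);
translate([0, 402, 435]) cube([407, 20, 451]);
translate([0, 0, 621]) cube([28, 402, 28]);
translate([379, 0, 621]) cube([28, 402, 28]);
translate([0, 0, 435]) cube([28, 28, 186]);
translate([379, 0, 435]) cube([28, 28, 186]);


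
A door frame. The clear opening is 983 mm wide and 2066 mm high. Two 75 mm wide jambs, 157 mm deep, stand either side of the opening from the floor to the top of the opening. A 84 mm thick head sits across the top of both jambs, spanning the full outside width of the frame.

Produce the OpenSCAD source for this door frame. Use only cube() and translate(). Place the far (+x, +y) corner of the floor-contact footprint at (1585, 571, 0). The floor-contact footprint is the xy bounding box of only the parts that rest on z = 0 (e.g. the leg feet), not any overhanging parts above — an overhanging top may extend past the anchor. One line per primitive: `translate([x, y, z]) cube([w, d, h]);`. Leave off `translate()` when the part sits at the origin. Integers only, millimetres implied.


translate([452, 414, 0]) cube([75, 157, 2066]);
translate([1510, 414, 0]) cube([75, 157, 2066]);
translate([452, 414, 2066]) cube([1133, 157, 84]);


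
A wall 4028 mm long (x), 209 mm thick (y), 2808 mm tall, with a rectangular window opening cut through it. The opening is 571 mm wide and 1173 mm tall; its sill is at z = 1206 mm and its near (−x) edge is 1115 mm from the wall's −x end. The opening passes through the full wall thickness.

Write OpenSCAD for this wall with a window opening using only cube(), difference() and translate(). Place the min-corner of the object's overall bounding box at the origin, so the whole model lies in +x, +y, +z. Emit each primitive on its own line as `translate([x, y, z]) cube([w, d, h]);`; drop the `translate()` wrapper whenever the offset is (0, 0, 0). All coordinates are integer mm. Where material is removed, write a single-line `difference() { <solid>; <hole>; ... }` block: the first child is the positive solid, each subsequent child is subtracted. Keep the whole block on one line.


difference() { cube([4028, 209, 2808]); translate([1115, 0, 1206]) cube([571, 209, 1173]); }


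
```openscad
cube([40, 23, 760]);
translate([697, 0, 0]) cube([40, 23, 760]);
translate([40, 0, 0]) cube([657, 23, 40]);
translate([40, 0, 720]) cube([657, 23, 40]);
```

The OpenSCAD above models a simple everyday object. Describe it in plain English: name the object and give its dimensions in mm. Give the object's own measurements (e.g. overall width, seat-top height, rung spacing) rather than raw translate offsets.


A rectangular picture frame lying in the x–z plane (depth along y). The opening is 657 mm wide (x) by 680 mm tall (z), surrounded by a border 40 mm wide on all four sides. The frame is 23 mm deep and is made of two full-height vertical stiles with two horizontal rails fitted between them.


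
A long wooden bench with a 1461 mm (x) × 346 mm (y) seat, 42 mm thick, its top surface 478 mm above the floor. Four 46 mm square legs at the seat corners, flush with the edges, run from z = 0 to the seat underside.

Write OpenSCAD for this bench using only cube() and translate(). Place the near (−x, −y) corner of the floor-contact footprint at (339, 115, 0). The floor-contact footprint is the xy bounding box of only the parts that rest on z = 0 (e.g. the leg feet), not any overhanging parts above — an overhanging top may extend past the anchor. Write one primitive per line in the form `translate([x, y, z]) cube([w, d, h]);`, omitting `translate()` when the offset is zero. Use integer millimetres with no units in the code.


// leg_h = 478 − 42 = 436
translate([339, 115, 436]) cube([1461, 346, 42]);
translate([339, 115, 0]) cube([46, 46, 436]);
translate([339, 415, 0]) cube([46, 46, 436]);
translate([1754, 115, 0]) cube([46, 46, 436]);
translate([1754, 415, 0]) cube([46, 46, 436]);


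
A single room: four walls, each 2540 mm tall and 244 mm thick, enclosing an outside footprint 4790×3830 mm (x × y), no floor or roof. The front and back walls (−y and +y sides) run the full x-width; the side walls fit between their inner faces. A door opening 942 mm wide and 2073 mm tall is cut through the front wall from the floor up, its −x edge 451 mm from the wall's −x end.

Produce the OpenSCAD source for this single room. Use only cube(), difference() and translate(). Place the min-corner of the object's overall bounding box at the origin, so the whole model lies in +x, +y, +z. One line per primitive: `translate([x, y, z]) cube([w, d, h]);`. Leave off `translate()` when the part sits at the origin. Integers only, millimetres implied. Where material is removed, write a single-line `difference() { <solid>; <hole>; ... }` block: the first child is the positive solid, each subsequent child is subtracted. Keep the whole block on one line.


difference() { cube([4790, 244, 2540]); translate([451, 0, 0]) cube([942, 244, 2073]); }
translate([0, 3586, 0]) cube([4790, 244, 2540]);
translate([0, 244, 0]) cube([244, 3342, 2540]);
translate([4546, 244, 0]) cube([244, 3342, 2540]);
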